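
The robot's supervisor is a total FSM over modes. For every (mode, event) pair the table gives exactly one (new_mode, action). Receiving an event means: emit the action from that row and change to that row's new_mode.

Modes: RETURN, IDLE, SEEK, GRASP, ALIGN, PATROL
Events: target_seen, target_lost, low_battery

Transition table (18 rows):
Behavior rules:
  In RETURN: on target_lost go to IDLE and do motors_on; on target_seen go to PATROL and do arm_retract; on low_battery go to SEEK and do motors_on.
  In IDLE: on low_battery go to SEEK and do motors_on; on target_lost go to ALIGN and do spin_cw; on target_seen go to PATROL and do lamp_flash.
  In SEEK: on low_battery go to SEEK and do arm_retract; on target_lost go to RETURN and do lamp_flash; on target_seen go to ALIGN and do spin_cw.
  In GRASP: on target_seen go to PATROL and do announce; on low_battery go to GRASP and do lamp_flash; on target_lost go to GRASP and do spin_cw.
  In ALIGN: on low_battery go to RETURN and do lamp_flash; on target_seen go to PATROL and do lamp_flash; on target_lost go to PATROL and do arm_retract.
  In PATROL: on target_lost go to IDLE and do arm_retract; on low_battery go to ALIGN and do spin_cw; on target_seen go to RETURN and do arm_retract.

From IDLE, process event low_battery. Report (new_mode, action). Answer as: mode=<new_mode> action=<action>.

mode=SEEK action=motors_on

current mode = IDLE; filter table to that mode:
  (IDLE, low_battery) → (SEEK, motors_on)  ← event matches
  (IDLE, target_lost) → (ALIGN, spin_cw)
  (IDLE, target_seen) → (PATROL, lamp_flash)
event = low_battery selects (SEEK, motors_on)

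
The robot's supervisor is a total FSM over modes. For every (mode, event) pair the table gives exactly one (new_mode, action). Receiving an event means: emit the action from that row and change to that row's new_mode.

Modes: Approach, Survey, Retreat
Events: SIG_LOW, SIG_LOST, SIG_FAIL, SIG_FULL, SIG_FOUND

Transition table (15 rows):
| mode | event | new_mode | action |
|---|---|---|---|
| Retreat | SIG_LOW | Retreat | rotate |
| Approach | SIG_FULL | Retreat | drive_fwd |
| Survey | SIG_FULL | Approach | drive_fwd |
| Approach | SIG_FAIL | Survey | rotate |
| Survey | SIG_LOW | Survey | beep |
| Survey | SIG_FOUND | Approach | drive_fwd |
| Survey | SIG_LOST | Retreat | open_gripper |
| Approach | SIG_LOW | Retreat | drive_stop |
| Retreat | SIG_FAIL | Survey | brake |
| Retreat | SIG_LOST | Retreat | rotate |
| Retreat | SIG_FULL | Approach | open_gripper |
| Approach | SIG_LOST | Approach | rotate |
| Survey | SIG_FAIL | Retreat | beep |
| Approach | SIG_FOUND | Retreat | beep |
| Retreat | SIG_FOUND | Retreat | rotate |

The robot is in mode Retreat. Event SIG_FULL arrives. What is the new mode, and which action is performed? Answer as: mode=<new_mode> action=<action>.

current mode = Retreat; filter table to that mode:
  (Retreat, SIG_LOW) → (Retreat, rotate)
  (Retreat, SIG_FAIL) → (Survey, brake)
  (Retreat, SIG_LOST) → (Retreat, rotate)
  (Retreat, SIG_FULL) → (Approach, open_gripper)  ← event matches
  (Retreat, SIG_FOUND) → (Retreat, rotate)
event = SIG_FULL selects (Approach, open_gripper)

mode=Approach action=open_gripper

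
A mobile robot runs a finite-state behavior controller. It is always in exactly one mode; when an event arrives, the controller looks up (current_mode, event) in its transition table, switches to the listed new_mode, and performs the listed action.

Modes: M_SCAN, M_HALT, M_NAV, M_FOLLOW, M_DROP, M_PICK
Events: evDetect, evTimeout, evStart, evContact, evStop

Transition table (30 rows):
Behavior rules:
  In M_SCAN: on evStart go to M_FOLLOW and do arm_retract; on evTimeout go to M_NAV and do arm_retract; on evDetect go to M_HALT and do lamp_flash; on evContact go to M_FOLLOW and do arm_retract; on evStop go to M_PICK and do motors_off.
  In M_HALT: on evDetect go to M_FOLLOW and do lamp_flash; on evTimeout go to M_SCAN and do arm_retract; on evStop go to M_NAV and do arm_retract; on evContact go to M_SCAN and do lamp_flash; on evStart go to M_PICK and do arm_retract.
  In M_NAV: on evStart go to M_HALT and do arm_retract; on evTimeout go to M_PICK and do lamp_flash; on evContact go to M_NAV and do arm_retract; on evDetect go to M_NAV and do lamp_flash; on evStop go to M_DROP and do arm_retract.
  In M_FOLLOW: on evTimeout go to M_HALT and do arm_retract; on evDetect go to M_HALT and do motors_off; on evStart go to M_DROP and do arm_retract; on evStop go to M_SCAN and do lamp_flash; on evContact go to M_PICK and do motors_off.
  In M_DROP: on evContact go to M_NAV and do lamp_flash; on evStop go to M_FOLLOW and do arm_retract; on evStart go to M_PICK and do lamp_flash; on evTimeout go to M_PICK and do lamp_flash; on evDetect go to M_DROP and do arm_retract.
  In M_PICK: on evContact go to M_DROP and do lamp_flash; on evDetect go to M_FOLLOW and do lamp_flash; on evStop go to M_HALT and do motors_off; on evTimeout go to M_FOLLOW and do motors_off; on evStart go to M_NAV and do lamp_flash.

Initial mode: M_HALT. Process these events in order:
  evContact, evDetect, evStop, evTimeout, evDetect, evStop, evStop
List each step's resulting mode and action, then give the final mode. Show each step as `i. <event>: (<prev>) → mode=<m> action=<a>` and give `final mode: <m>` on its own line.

final mode: M_PICK

1. evContact: (M_HALT) → mode=M_SCAN action=lamp_flash
2. evDetect: (M_SCAN) → mode=M_HALT action=lamp_flash
3. evStop: (M_HALT) → mode=M_NAV action=arm_retract
4. evTimeout: (M_NAV) → mode=M_PICK action=lamp_flash
5. evDetect: (M_PICK) → mode=M_FOLLOW action=lamp_flash
6. evStop: (M_FOLLOW) → mode=M_SCAN action=lamp_flash
7. evStop: (M_SCAN) → mode=M_PICK action=motors_off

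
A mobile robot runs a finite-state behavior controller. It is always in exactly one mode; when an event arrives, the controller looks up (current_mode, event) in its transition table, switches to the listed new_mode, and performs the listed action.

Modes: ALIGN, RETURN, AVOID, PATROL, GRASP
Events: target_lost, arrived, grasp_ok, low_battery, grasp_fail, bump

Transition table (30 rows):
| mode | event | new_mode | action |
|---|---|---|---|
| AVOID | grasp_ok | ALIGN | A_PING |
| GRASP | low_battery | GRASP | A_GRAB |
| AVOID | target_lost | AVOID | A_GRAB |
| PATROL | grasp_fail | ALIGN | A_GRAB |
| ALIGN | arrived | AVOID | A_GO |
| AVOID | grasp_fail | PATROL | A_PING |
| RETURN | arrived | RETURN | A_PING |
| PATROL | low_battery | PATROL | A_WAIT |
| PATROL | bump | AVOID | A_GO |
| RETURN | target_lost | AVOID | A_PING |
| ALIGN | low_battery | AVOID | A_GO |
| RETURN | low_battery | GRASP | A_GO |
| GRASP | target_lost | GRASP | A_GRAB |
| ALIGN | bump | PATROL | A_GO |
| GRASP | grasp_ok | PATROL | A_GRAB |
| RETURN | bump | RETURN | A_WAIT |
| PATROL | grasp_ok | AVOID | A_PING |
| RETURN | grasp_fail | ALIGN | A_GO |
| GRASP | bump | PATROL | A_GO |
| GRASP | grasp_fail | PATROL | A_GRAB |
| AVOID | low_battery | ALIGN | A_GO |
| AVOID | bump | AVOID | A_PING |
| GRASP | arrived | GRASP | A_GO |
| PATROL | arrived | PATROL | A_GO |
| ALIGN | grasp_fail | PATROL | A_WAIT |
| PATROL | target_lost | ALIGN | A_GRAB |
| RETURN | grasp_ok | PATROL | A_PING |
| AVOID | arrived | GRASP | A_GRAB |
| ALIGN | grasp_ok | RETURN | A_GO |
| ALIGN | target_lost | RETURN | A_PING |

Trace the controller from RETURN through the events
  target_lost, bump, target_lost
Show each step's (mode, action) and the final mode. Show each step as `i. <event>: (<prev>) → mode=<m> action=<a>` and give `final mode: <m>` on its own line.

1. target_lost: (RETURN) → mode=AVOID action=A_PING
2. bump: (AVOID) → mode=AVOID action=A_PING
3. target_lost: (AVOID) → mode=AVOID action=A_GRAB

final mode: AVOID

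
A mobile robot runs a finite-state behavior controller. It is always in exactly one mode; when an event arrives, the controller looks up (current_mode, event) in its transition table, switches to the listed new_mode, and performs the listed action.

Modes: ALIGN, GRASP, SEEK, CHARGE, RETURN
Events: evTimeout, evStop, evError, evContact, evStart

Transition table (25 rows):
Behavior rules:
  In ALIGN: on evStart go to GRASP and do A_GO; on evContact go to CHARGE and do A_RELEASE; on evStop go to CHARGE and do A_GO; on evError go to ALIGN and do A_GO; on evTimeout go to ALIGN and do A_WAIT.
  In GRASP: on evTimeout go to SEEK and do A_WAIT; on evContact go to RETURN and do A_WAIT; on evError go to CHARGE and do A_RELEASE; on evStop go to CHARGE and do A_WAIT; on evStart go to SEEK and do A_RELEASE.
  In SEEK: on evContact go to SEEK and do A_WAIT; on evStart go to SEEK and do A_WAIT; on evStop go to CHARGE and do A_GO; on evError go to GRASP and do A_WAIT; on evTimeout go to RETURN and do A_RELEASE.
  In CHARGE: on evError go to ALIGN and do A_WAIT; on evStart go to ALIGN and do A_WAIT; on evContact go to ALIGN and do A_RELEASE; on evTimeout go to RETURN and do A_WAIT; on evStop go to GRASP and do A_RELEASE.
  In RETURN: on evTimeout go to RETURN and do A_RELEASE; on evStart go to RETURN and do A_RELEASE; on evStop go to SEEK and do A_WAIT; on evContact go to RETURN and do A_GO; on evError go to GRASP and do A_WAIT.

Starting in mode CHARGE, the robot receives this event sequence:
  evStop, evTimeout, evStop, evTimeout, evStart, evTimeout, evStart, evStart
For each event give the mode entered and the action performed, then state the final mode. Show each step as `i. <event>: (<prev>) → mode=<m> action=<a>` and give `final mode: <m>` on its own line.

final mode: RETURN

1. evStop: (CHARGE) → mode=GRASP action=A_RELEASE
2. evTimeout: (GRASP) → mode=SEEK action=A_WAIT
3. evStop: (SEEK) → mode=CHARGE action=A_GO
4. evTimeout: (CHARGE) → mode=RETURN action=A_WAIT
5. evStart: (RETURN) → mode=RETURN action=A_RELEASE
6. evTimeout: (RETURN) → mode=RETURN action=A_RELEASE
7. evStart: (RETURN) → mode=RETURN action=A_RELEASE
8. evStart: (RETURN) → mode=RETURN action=A_RELEASE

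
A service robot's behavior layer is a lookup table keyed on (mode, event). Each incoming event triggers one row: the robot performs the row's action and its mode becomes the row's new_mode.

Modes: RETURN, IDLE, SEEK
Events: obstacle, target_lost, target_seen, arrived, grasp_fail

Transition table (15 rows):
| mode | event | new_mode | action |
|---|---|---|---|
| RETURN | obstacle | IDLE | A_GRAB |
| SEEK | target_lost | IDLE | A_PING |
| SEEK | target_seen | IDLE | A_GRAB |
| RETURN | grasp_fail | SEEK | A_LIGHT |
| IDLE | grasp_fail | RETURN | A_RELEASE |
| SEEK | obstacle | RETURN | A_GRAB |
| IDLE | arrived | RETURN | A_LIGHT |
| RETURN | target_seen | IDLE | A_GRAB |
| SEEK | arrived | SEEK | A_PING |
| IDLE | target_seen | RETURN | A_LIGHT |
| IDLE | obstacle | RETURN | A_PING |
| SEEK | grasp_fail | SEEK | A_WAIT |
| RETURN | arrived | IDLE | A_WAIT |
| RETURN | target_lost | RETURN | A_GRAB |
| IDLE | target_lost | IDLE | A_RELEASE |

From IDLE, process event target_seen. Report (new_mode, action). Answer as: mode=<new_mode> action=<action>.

mode=RETURN action=A_LIGHT

current mode = IDLE; filter table to that mode:
  (IDLE, grasp_fail) → (RETURN, A_RELEASE)
  (IDLE, arrived) → (RETURN, A_LIGHT)
  (IDLE, target_seen) → (RETURN, A_LIGHT)  ← event matches
  (IDLE, obstacle) → (RETURN, A_PING)
  (IDLE, target_lost) → (IDLE, A_RELEASE)
event = target_seen selects (RETURN, A_LIGHT)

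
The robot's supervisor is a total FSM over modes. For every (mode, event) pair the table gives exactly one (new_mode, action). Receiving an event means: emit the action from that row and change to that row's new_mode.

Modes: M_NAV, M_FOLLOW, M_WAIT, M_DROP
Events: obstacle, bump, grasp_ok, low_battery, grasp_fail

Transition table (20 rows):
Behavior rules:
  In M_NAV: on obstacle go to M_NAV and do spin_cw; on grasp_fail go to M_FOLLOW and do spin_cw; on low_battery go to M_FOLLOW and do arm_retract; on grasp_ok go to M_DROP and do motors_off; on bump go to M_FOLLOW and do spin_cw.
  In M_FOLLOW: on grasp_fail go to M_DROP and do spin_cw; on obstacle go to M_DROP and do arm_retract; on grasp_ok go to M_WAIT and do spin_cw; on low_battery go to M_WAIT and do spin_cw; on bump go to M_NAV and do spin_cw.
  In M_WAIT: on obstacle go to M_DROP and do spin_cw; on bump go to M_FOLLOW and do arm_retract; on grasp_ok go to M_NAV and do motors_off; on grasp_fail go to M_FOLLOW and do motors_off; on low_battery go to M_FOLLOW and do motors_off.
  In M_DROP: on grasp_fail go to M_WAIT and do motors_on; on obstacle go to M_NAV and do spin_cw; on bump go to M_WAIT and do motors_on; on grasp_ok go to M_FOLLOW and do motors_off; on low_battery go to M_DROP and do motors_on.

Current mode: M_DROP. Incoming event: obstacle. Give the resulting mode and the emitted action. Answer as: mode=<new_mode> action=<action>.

mode=M_NAV action=spin_cw

current mode = M_DROP; filter table to that mode:
  (M_DROP, grasp_fail) → (M_WAIT, motors_on)
  (M_DROP, obstacle) → (M_NAV, spin_cw)  ← event matches
  (M_DROP, bump) → (M_WAIT, motors_on)
  (M_DROP, grasp_ok) → (M_FOLLOW, motors_off)
  (M_DROP, low_battery) → (M_DROP, motors_on)
event = obstacle selects (M_NAV, spin_cw)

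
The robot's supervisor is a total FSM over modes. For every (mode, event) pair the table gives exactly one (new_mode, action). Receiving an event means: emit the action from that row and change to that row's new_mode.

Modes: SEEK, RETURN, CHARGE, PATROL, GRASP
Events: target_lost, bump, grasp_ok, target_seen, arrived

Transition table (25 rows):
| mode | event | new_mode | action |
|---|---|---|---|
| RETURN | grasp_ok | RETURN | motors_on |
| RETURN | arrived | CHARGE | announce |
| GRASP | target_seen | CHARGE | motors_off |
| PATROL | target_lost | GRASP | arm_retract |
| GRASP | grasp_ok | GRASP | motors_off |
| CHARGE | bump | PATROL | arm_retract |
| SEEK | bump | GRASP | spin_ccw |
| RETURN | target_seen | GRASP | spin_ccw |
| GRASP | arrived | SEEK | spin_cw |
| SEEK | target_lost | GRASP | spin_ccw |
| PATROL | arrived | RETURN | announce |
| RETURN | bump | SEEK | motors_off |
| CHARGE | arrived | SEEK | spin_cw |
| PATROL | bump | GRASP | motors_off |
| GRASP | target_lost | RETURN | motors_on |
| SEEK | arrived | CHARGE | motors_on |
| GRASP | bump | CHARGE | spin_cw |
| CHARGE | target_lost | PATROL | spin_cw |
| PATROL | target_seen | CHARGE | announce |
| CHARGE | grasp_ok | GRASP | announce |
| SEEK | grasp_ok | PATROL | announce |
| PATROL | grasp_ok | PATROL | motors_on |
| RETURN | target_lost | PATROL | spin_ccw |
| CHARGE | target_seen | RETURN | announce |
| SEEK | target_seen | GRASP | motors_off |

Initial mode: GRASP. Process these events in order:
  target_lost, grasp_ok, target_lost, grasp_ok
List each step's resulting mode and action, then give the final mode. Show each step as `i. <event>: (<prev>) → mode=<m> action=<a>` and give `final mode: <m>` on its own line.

final mode: PATROL

1. target_lost: (GRASP) → mode=RETURN action=motors_on
2. grasp_ok: (RETURN) → mode=RETURN action=motors_on
3. target_lost: (RETURN) → mode=PATROL action=spin_ccw
4. grasp_ok: (PATROL) → mode=PATROL action=motors_on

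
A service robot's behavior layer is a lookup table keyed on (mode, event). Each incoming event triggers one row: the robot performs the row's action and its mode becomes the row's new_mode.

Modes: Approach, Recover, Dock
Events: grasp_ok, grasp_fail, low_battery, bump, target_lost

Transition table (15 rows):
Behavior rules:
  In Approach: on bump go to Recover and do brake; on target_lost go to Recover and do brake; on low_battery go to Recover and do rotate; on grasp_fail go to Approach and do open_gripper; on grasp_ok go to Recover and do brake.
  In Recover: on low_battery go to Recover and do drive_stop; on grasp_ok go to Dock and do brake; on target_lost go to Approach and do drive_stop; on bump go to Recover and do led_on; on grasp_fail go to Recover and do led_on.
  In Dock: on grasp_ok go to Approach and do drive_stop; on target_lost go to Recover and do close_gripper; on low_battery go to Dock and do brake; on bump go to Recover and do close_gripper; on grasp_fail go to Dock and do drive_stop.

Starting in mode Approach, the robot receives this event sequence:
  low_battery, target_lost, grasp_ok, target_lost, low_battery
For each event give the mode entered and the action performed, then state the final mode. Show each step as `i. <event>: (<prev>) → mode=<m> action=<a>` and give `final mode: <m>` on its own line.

final mode: Recover

1. low_battery: (Approach) → mode=Recover action=rotate
2. target_lost: (Recover) → mode=Approach action=drive_stop
3. grasp_ok: (Approach) → mode=Recover action=brake
4. target_lost: (Recover) → mode=Approach action=drive_stop
5. low_battery: (Approach) → mode=Recover action=rotate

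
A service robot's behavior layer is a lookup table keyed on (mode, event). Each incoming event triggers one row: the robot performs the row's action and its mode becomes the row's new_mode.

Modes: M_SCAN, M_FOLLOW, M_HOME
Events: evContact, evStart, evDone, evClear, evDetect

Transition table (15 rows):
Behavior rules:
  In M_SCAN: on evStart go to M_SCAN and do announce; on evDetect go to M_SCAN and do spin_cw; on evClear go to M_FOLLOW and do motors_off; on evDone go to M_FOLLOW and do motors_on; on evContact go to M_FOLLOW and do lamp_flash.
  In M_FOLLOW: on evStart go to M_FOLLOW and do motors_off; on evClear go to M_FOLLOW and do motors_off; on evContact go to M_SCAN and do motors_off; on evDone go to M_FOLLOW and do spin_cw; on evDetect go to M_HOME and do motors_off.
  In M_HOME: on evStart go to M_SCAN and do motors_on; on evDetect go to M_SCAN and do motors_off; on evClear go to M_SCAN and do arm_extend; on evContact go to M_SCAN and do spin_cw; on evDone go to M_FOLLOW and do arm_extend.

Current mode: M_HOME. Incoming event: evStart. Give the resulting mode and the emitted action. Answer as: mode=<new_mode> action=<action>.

current mode = M_HOME; filter table to that mode:
  (M_HOME, evStart) → (M_SCAN, motors_on)  ← event matches
  (M_HOME, evDetect) → (M_SCAN, motors_off)
  (M_HOME, evClear) → (M_SCAN, arm_extend)
  (M_HOME, evContact) → (M_SCAN, spin_cw)
  (M_HOME, evDone) → (M_FOLLOW, arm_extend)
event = evStart selects (M_SCAN, motors_on)

mode=M_SCAN action=motors_on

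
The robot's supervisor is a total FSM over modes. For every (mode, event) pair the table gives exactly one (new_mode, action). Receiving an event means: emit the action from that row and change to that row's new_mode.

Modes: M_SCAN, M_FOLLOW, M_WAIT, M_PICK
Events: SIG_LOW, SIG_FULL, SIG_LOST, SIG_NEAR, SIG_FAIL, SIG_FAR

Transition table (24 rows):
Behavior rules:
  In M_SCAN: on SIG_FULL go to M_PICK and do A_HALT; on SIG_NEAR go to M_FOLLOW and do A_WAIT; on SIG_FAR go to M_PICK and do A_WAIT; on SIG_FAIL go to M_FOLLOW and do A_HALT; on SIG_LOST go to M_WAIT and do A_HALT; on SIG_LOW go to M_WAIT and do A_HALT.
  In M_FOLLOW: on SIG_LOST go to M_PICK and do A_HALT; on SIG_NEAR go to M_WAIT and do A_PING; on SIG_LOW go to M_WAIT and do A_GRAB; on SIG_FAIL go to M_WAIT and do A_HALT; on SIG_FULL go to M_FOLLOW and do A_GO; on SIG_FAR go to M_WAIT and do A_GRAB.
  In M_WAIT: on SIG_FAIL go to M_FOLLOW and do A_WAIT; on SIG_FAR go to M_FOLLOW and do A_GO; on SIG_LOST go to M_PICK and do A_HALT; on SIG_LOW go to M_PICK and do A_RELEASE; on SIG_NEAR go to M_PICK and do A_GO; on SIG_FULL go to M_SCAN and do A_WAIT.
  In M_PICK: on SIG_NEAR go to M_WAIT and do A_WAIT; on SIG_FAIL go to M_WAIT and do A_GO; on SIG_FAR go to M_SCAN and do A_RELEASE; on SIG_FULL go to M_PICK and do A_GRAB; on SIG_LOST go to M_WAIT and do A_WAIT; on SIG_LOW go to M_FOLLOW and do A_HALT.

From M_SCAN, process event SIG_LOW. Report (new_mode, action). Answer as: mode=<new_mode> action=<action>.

current mode = M_SCAN; filter table to that mode:
  (M_SCAN, SIG_FULL) → (M_PICK, A_HALT)
  (M_SCAN, SIG_NEAR) → (M_FOLLOW, A_WAIT)
  (M_SCAN, SIG_FAR) → (M_PICK, A_WAIT)
  (M_SCAN, SIG_FAIL) → (M_FOLLOW, A_HALT)
  (M_SCAN, SIG_LOST) → (M_WAIT, A_HALT)
  (M_SCAN, SIG_LOW) → (M_WAIT, A_HALT)  ← event matches
event = SIG_LOW selects (M_WAIT, A_HALT)

mode=M_WAIT action=A_HALT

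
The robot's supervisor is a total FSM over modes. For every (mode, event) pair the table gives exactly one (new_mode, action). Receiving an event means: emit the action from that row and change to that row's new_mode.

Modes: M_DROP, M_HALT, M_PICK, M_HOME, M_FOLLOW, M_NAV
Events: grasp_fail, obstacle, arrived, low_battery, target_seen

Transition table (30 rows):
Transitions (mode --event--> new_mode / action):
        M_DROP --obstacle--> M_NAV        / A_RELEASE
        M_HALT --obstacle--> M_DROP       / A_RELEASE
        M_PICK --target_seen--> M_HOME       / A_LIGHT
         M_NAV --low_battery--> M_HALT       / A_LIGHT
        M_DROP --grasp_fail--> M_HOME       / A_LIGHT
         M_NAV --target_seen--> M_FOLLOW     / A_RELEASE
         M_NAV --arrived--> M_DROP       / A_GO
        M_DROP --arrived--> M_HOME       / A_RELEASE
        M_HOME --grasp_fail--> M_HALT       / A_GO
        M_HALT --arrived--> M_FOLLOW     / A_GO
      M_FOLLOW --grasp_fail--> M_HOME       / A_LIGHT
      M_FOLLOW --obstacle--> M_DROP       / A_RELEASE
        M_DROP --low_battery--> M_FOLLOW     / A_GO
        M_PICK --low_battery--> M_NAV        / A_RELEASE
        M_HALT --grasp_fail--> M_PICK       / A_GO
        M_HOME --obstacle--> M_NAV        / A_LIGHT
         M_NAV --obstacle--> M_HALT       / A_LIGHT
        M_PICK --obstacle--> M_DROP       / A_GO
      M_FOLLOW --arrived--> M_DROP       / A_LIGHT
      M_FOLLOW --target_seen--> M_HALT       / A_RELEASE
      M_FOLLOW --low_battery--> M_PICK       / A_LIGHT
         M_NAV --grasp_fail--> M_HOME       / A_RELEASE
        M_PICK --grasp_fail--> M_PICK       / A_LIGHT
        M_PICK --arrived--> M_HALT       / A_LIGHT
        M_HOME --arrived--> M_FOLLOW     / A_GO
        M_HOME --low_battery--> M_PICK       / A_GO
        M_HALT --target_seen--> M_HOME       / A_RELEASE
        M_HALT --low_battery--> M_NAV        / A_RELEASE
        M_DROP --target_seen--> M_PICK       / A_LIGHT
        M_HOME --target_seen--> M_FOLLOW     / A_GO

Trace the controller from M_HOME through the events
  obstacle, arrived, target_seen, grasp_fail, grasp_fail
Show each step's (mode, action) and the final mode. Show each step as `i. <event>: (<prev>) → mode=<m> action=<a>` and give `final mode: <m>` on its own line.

1. obstacle: (M_HOME) → mode=M_NAV action=A_LIGHT
2. arrived: (M_NAV) → mode=M_DROP action=A_GO
3. target_seen: (M_DROP) → mode=M_PICK action=A_LIGHT
4. grasp_fail: (M_PICK) → mode=M_PICK action=A_LIGHT
5. grasp_fail: (M_PICK) → mode=M_PICK action=A_LIGHT

final mode: M_PICK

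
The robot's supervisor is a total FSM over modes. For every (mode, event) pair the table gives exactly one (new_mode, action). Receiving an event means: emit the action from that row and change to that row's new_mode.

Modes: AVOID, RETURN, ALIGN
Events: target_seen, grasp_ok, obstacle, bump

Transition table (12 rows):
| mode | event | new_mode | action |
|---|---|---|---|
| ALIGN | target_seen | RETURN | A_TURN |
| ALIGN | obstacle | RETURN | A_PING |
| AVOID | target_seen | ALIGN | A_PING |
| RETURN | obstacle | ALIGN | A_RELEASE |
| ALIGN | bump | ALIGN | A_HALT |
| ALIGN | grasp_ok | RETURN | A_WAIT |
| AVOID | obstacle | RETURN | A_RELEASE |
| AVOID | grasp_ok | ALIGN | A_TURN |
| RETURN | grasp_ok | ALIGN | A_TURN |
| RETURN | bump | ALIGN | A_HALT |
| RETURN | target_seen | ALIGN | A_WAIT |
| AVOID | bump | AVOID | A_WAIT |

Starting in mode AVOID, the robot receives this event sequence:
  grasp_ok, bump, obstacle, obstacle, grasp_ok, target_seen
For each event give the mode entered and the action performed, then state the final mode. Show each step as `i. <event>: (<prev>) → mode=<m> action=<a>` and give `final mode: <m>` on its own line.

final mode: ALIGN

1. grasp_ok: (AVOID) → mode=ALIGN action=A_TURN
2. bump: (ALIGN) → mode=ALIGN action=A_HALT
3. obstacle: (ALIGN) → mode=RETURN action=A_PING
4. obstacle: (RETURN) → mode=ALIGN action=A_RELEASE
5. grasp_ok: (ALIGN) → mode=RETURN action=A_WAIT
6. target_seen: (RETURN) → mode=ALIGN action=A_WAIT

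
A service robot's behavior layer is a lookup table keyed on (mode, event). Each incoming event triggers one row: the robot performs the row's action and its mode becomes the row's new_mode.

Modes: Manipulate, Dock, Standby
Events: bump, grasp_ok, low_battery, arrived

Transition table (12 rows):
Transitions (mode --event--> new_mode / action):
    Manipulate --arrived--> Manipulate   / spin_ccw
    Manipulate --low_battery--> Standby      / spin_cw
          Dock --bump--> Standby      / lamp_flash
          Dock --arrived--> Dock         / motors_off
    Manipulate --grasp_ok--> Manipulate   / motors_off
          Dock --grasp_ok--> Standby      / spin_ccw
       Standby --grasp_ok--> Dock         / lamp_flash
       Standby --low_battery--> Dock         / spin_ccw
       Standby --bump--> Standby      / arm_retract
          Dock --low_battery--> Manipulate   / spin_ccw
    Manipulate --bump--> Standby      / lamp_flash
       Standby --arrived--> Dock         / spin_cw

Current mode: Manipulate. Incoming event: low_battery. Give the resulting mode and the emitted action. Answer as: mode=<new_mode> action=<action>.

current mode = Manipulate; filter table to that mode:
  (Manipulate, arrived) → (Manipulate, spin_ccw)
  (Manipulate, low_battery) → (Standby, spin_cw)  ← event matches
  (Manipulate, grasp_ok) → (Manipulate, motors_off)
  (Manipulate, bump) → (Standby, lamp_flash)
event = low_battery selects (Standby, spin_cw)

mode=Standby action=spin_cw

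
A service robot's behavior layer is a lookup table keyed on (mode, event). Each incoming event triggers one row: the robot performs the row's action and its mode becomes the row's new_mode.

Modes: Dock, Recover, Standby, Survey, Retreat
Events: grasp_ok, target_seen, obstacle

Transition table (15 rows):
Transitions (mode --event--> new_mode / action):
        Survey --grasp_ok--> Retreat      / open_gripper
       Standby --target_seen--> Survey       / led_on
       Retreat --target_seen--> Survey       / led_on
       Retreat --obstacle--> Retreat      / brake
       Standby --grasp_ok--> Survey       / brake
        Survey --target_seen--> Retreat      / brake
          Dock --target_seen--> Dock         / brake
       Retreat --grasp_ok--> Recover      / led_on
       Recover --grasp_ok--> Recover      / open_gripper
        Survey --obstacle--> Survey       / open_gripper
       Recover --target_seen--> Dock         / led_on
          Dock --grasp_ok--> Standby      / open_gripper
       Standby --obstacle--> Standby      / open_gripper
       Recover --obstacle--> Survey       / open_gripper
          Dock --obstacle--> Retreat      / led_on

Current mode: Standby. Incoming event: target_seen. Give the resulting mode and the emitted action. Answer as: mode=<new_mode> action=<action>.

mode=Survey action=led_on

current mode = Standby; filter table to that mode:
  (Standby, target_seen) → (Survey, led_on)  ← event matches
  (Standby, grasp_ok) → (Survey, brake)
  (Standby, obstacle) → (Standby, open_gripper)
event = target_seen selects (Survey, led_on)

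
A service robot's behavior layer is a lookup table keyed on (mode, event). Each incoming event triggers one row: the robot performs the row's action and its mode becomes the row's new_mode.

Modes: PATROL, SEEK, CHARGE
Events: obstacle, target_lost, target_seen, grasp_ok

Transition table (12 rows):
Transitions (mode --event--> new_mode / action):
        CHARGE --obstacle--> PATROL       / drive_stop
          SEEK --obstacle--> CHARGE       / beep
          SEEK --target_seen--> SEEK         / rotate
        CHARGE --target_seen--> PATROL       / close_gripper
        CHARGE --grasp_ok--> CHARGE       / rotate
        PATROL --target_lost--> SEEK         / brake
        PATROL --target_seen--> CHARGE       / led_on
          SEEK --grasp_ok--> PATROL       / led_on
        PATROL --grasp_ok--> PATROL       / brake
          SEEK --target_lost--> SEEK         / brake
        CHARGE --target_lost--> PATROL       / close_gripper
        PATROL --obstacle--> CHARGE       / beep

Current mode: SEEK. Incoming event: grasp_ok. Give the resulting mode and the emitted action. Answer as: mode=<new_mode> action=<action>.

current mode = SEEK; filter table to that mode:
  (SEEK, obstacle) → (CHARGE, beep)
  (SEEK, target_seen) → (SEEK, rotate)
  (SEEK, grasp_ok) → (PATROL, led_on)  ← event matches
  (SEEK, target_lost) → (SEEK, brake)
event = grasp_ok selects (PATROL, led_on)

mode=PATROL action=led_on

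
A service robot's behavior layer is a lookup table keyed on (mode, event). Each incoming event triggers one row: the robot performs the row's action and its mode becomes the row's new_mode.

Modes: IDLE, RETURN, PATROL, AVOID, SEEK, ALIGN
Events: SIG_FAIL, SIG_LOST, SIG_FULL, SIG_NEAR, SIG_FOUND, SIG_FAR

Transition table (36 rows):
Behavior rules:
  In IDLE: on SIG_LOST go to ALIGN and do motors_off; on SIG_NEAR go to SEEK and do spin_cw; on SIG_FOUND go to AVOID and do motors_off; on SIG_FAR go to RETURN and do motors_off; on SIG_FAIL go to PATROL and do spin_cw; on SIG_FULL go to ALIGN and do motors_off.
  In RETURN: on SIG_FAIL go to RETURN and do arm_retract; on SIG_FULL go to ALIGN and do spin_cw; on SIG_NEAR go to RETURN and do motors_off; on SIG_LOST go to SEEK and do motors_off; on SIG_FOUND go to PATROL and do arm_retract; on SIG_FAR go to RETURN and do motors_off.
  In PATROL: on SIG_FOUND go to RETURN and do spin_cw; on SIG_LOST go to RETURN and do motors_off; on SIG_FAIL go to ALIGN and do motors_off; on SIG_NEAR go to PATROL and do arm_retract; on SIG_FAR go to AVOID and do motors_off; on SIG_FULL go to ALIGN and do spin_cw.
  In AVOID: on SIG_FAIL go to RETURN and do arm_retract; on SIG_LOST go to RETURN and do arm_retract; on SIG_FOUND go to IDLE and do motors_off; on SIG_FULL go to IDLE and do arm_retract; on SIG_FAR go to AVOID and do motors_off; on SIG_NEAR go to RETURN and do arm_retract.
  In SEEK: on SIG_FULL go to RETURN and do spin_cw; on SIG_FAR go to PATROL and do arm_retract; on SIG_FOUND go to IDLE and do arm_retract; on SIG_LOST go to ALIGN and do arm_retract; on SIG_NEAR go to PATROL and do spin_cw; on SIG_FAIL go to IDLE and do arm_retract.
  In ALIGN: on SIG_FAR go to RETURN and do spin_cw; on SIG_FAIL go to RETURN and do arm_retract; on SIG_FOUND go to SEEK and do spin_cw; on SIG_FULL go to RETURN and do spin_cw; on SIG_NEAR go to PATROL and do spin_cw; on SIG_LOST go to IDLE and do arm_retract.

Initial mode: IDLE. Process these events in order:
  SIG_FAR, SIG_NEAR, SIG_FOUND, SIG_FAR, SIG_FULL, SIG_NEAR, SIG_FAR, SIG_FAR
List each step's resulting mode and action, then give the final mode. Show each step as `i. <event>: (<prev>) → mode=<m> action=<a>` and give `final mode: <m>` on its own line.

final mode: AVOID

1. SIG_FAR: (IDLE) → mode=RETURN action=motors_off
2. SIG_NEAR: (RETURN) → mode=RETURN action=motors_off
3. SIG_FOUND: (RETURN) → mode=PATROL action=arm_retract
4. SIG_FAR: (PATROL) → mode=AVOID action=motors_off
5. SIG_FULL: (AVOID) → mode=IDLE action=arm_retract
6. SIG_NEAR: (IDLE) → mode=SEEK action=spin_cw
7. SIG_FAR: (SEEK) → mode=PATROL action=arm_retract
8. SIG_FAR: (PATROL) → mode=AVOID action=motors_off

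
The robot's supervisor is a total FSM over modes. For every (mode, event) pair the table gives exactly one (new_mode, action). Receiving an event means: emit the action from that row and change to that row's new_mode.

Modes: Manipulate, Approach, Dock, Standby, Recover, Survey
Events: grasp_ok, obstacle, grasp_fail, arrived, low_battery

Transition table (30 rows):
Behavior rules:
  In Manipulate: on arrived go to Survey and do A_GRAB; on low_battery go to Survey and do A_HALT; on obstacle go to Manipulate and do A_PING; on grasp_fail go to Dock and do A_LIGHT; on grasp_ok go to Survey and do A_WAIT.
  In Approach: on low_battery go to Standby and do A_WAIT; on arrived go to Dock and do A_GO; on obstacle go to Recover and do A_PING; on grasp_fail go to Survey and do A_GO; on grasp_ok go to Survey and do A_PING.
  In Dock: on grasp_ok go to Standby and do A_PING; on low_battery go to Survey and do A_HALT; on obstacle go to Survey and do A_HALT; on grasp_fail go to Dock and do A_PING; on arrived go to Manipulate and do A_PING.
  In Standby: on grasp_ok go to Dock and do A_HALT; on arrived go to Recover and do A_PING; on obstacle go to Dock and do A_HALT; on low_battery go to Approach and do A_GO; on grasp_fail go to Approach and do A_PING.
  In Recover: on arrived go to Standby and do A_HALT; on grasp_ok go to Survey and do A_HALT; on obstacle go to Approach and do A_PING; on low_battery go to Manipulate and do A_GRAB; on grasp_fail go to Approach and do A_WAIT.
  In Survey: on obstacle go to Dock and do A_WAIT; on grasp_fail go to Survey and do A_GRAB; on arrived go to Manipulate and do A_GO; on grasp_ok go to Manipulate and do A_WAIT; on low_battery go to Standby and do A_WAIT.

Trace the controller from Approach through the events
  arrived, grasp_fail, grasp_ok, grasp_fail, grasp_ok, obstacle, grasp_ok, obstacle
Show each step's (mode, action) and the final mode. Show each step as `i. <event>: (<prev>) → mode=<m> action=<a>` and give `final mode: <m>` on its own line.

final mode: Dock

1. arrived: (Approach) → mode=Dock action=A_GO
2. grasp_fail: (Dock) → mode=Dock action=A_PING
3. grasp_ok: (Dock) → mode=Standby action=A_PING
4. grasp_fail: (Standby) → mode=Approach action=A_PING
5. grasp_ok: (Approach) → mode=Survey action=A_PING
6. obstacle: (Survey) → mode=Dock action=A_WAIT
7. grasp_ok: (Dock) → mode=Standby action=A_PING
8. obstacle: (Standby) → mode=Dock action=A_HALT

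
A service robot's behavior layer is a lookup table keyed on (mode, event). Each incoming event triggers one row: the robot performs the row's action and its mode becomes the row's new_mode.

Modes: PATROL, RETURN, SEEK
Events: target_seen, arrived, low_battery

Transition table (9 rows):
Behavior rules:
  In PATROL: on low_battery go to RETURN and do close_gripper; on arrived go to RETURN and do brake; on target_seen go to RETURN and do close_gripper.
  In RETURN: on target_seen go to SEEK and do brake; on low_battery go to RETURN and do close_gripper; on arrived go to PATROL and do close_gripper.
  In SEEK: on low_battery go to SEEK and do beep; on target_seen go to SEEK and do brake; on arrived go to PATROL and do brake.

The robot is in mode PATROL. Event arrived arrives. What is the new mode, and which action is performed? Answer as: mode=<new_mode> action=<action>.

mode=RETURN action=brake

current mode = PATROL; filter table to that mode:
  (PATROL, low_battery) → (RETURN, close_gripper)
  (PATROL, arrived) → (RETURN, brake)  ← event matches
  (PATROL, target_seen) → (RETURN, close_gripper)
event = arrived selects (RETURN, brake)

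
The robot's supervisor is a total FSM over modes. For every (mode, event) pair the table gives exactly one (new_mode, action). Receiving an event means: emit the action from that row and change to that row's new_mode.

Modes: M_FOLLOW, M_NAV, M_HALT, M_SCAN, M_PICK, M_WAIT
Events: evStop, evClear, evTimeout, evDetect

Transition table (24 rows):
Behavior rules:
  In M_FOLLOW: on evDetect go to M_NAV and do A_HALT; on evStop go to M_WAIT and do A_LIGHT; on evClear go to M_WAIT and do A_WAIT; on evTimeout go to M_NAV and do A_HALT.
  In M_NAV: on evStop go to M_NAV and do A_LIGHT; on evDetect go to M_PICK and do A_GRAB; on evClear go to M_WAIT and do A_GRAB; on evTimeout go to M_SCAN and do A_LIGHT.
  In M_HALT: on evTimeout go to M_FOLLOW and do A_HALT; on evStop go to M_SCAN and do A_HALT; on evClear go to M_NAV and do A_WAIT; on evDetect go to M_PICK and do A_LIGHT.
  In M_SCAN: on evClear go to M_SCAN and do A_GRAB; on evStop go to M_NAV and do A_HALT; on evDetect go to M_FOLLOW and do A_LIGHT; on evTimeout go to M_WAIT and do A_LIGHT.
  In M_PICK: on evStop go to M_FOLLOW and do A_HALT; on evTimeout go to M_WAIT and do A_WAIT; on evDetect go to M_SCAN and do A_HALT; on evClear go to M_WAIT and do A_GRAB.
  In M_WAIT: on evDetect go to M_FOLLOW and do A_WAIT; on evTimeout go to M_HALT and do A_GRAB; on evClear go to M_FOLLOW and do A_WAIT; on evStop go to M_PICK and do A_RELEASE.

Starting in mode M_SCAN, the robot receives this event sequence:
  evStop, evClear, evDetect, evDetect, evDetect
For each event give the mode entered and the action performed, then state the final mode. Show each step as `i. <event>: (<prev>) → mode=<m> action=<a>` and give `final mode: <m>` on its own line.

1. evStop: (M_SCAN) → mode=M_NAV action=A_HALT
2. evClear: (M_NAV) → mode=M_WAIT action=A_GRAB
3. evDetect: (M_WAIT) → mode=M_FOLLOW action=A_WAIT
4. evDetect: (M_FOLLOW) → mode=M_NAV action=A_HALT
5. evDetect: (M_NAV) → mode=M_PICK action=A_GRAB

final mode: M_PICK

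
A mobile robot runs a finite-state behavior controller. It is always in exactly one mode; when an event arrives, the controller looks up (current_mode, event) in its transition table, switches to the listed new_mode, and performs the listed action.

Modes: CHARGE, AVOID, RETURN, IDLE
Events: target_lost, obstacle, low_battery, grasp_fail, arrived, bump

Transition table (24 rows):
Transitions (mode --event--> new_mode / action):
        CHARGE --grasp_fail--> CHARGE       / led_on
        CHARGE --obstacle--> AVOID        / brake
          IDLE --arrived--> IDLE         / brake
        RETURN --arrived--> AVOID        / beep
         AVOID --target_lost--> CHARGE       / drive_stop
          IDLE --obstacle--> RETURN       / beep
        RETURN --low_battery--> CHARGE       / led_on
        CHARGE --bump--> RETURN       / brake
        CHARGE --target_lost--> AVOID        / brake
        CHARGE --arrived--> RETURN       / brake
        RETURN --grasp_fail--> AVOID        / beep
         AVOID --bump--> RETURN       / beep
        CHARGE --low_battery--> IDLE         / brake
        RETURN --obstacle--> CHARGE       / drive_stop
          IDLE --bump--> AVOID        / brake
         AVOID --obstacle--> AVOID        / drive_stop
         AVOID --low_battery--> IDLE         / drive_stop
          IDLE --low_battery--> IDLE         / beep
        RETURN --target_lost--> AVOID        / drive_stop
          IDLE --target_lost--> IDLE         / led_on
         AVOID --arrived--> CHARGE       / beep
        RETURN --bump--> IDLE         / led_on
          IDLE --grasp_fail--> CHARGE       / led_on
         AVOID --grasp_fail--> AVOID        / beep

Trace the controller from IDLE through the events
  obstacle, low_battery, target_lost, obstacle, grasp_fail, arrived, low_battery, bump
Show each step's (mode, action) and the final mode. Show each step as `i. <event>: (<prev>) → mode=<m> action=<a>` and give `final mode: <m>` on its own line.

1. obstacle: (IDLE) → mode=RETURN action=beep
2. low_battery: (RETURN) → mode=CHARGE action=led_on
3. target_lost: (CHARGE) → mode=AVOID action=brake
4. obstacle: (AVOID) → mode=AVOID action=drive_stop
5. grasp_fail: (AVOID) → mode=AVOID action=beep
6. arrived: (AVOID) → mode=CHARGE action=beep
7. low_battery: (CHARGE) → mode=IDLE action=brake
8. bump: (IDLE) → mode=AVOID action=brake

final mode: AVOID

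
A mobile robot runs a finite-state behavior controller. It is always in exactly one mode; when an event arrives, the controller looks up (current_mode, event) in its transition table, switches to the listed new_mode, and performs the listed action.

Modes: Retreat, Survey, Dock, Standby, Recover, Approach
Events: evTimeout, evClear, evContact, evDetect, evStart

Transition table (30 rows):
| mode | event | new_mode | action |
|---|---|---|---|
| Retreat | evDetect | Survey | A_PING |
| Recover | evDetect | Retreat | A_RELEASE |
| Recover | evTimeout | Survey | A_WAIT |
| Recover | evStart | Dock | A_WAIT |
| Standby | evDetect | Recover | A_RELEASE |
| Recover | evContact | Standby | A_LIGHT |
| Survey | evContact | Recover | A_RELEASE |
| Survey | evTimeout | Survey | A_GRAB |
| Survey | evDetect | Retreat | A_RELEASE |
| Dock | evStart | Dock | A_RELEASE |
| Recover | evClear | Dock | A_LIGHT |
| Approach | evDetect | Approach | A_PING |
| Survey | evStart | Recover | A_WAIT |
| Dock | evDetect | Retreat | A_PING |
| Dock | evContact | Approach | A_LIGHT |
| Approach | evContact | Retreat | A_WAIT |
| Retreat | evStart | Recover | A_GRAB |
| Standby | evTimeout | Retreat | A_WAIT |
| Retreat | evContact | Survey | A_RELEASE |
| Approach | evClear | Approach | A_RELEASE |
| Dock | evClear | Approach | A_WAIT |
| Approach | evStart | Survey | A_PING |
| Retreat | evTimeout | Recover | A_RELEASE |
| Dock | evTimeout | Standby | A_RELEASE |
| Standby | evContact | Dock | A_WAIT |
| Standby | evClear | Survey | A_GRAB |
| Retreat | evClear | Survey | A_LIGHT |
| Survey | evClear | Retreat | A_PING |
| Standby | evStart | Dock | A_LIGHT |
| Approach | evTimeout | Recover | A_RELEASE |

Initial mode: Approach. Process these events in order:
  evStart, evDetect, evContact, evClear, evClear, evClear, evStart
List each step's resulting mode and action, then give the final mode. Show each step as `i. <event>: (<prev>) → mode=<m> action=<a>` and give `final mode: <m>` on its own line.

1. evStart: (Approach) → mode=Survey action=A_PING
2. evDetect: (Survey) → mode=Retreat action=A_RELEASE
3. evContact: (Retreat) → mode=Survey action=A_RELEASE
4. evClear: (Survey) → mode=Retreat action=A_PING
5. evClear: (Retreat) → mode=Survey action=A_LIGHT
6. evClear: (Survey) → mode=Retreat action=A_PING
7. evStart: (Retreat) → mode=Recover action=A_GRAB

final mode: Recover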